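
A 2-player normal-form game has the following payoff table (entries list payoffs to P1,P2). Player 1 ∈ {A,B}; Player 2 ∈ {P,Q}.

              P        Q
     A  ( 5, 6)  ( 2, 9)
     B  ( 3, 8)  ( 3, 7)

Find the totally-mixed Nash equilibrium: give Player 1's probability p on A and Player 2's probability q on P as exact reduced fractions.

p=1/4, q=1/3

P1 indiff ⇒ q·5+(1-q)·2 = q·3+(1-q)·3 ⇒ q(2) = (1-q)(1) ⇒ q = 1/3
P2 indiff ⇒ p·6+(1-p)·8 = p·9+(1-p)·7 ⇒ p(-3) = (1-p)(-1) ⇒ p = 1/4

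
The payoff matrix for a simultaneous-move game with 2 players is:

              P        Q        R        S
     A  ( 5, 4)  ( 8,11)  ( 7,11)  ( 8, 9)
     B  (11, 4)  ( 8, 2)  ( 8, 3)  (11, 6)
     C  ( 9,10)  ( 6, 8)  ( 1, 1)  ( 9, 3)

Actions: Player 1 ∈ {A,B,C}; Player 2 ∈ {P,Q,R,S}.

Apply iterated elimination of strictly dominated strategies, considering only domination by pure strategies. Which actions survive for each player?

Remaining: P1:{A,B} P2:{Q,R,S}

P1 drop C (B beats it: P:11>9 Q:8>6 R:8>1 S:11>9)
P2 drop P (S beats it: A:9>4 B:6>4)
P1→{A,B} P2→{Q,R,S}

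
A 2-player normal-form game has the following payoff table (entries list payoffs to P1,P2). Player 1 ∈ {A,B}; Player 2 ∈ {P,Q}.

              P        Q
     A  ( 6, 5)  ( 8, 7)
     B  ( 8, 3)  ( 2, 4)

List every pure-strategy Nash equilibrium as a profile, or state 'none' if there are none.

Nash profiles: (A,Q)

(A,P): not NE [P1→B gives 8>6; P2→Q gives 7>5]
(A,Q): NE
(B,P): not NE [P2→Q gives 4>3]
(B,Q): not NE [P1→A gives 8>2]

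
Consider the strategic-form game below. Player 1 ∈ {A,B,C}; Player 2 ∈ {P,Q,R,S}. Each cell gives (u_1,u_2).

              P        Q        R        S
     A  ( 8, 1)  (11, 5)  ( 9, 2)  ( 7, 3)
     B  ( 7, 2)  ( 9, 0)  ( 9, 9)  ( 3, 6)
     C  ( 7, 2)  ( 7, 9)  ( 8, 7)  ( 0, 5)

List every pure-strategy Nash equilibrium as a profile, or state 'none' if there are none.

PSNE = {(A,Q), (B,R)}

(A,P): not NE [P2→Q gives 5>1]
(A,Q): NE
(A,R): not NE [P2→Q gives 5>2]
(A,S): not NE [P2→Q gives 5>3]
(B,P): not NE [P1→A gives 8>7; P2→R gives 9>2]
(B,Q): not NE [P1→A gives 11>9; P2→R gives 9>0]
(B,R): NE
(B,S): not NE [P1→A gives 7>3; P2→R gives 9>6]
(C,P): not NE [P1→A gives 8>7; P2→Q gives 9>2]
(C,Q): not NE [P1→A gives 11>7]
(C,R): not NE [P1→B gives 9>8; P2→Q gives 9>7]
(C,S): not NE [P1→A gives 7>0; P2→Q gives 9>5]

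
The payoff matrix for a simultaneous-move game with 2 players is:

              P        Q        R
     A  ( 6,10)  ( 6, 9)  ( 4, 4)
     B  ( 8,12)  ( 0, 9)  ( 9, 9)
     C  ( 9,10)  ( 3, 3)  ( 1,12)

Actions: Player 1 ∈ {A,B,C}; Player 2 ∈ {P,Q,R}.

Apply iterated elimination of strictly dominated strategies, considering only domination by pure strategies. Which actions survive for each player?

IESDS → P1:{B,C} P2:{P,R}

P2 drop Q (P beats it: A:10>9 B:12>9 C:10>3)
P1 drop A (B beats it: P:8>6 R:9>4)
P1→{B,C} P2→{P,R}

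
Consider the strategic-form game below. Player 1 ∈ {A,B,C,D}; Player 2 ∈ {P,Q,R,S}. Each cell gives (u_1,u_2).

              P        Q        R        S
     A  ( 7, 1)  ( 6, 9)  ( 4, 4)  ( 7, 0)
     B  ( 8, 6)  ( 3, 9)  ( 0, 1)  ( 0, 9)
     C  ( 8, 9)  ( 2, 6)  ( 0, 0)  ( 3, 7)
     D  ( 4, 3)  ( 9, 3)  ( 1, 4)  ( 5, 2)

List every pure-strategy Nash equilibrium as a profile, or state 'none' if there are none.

(A,P): not NE [P1→C gives 8>7; P2→Q gives 9>1]
(A,Q): not NE [P1→D gives 9>6]
(A,R): not NE [P2→Q gives 9>4]
(A,S): not NE [P2→Q gives 9>0]
(B,P): not NE [P2→S gives 9>6]
(B,Q): not NE [P1→D gives 9>3]
(B,R): not NE [P1→A gives 4>0; P2→S gives 9>1]
(B,S): not NE [P1→A gives 7>0]
(C,P): NE
(C,Q): not NE [P1→D gives 9>2; P2→P gives 9>6]
(C,R): not NE [P1→A gives 4>0; P2→P gives 9>0]
(C,S): not NE [P1→A gives 7>3; P2→P gives 9>7]
(D,P): not NE [P1→C gives 8>4; P2→R gives 4>3]
(D,Q): not NE [P2→R gives 4>3]
(D,R): not NE [P1→A gives 4>1]
(D,S): not NE [P1→A gives 7>5; P2→R gives 4>2]

NE set: (C,P)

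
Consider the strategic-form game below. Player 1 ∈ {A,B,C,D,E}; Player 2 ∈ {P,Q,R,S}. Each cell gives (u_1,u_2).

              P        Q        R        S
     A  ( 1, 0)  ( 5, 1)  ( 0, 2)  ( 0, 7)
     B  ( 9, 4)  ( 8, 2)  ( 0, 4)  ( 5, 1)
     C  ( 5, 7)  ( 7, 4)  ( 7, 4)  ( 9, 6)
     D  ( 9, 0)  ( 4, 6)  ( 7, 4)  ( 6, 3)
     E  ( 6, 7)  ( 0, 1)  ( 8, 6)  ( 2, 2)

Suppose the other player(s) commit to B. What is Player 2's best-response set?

BR_2 = {P,R}

u_2(P vs B) = 4
u_2(Q vs B) = 2
u_2(R vs B) = 4
u_2(S vs B) = 1
max payoff 4 at {P,R}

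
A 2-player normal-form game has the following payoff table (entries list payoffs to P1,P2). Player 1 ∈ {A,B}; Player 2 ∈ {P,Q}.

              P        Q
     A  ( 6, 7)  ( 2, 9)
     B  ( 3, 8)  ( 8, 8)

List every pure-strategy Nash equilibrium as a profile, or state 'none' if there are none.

(A,P): not NE [P2→Q gives 9>7]
(A,Q): not NE [P1→B gives 8>2]
(B,P): not NE [P1→A gives 6>3]
(B,Q): NE

Nash profiles: (B,Q)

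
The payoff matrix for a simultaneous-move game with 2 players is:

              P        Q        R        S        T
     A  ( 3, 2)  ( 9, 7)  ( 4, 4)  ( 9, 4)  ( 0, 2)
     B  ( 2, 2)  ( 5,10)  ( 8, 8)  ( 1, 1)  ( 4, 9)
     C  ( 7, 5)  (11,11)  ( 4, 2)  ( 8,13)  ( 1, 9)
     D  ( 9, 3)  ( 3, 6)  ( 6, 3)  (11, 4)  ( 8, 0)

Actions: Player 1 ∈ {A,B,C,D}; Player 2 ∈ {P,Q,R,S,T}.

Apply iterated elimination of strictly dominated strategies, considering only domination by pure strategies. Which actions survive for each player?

Survivors P1:{A,C,D} P2:{Q,S}

P2 drop P (Q beats it: A:7>2 B:10>2 C:11>5 D:6>3)
P2 drop R (Q beats it: A:7>4 B:10>8 C:11>2 D:6>3)
P2 drop T (Q beats it: A:7>2 B:10>9 C:11>9 D:6>0)
P1 drop B (A beats it: Q:9>5 S:9>1)
P1→{A,C,D} P2→{Q,S}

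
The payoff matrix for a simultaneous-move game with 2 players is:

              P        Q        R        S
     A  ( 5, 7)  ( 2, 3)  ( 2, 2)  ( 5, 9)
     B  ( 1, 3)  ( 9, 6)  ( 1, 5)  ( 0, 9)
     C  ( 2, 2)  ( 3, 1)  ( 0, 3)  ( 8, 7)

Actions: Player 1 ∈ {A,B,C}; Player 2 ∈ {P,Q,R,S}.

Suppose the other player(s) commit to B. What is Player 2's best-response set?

argmax u_2 = {S}

u_2(P vs B) = 3
u_2(Q vs B) = 6
u_2(R vs B) = 5
u_2(S vs B) = 9
max payoff 9 at {S}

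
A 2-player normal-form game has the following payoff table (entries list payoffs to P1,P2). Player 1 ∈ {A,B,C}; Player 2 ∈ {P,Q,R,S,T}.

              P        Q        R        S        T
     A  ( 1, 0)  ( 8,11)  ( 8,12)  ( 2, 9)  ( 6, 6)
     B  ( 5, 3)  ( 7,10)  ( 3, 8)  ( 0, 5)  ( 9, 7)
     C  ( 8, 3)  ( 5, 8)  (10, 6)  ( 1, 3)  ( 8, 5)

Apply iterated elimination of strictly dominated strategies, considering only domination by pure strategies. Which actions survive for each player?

P2 drop P (Q beats it: A:11>0 B:10>3 C:8>3)
P2 drop S (Q beats it: A:11>9 B:10>5 C:8>3)
P2 drop T (Q beats it: A:11>6 B:10>7 C:8>5)
P1 drop B (A beats it: Q:8>7 R:8>3)
P1→{A,C} P2→{Q,R}

Remaining: P1:{A,C} P2:{Q,R}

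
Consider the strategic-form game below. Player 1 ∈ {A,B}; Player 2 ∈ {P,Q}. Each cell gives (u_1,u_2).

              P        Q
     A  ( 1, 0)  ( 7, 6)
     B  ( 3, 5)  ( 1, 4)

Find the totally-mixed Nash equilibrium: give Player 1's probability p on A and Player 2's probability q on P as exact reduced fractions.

P1 mixes 1/7 on A; P2 mixes 3/4 on P

P1 indiff ⇒ q·1+(1-q)·7 = q·3+(1-q)·1 ⇒ q(-2) = (1-q)(-6) ⇒ q = 3/4
P2 indiff ⇒ p·0+(1-p)·5 = p·6+(1-p)·4 ⇒ p(-6) = (1-p)(-1) ⇒ p = 1/7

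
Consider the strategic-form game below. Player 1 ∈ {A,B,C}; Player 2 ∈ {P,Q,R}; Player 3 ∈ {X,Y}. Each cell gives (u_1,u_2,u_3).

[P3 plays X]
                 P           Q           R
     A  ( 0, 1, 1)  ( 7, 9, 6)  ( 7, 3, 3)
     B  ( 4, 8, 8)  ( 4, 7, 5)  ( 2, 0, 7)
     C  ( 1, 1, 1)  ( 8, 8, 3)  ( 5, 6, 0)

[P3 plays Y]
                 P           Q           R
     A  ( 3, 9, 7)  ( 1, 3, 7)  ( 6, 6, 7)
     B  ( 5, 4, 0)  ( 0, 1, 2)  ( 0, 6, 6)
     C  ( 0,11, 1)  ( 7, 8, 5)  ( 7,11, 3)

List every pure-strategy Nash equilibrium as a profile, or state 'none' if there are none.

(A,P,X): not NE [P1→B gives 4>0; P2→Q gives 9>1; P3→Y gives 7>1]
(A,P,Y): not NE [P1→B gives 5>3]
(A,Q,X): not NE [P1→C gives 8>7; P3→Y gives 7>6]
(A,Q,Y): not NE [P1→C gives 7>1; P2→P gives 9>3]
(A,R,X): not NE [P2→Q gives 9>3; P3→Y gives 7>3]
(A,R,Y): not NE [P1→C gives 7>6; P2→P gives 9>6]
(B,P,X): NE
(B,P,Y): not NE [P2→R gives 6>4; P3→X gives 8>0]
(B,Q,X): not NE [P1→C gives 8>4; P2→P gives 8>7]
(B,Q,Y): not NE [P1→C gives 7>0; P2→R gives 6>1; P3→X gives 5>2]
(B,R,X): not NE [P1→A gives 7>2; P2→P gives 8>0]
(B,R,Y): not NE [P1→C gives 7>0; P3→X gives 7>6]
(C,P,X): not NE [P1→B gives 4>1; P2→Q gives 8>1]
(C,P,Y): not NE [P1→B gives 5>0]
(C,Q,X): not NE [P3→Y gives 5>3]
(C,Q,Y): not NE [P2→R gives 11>8]
(C,R,X): not NE [P1→A gives 7>5; P2→Q gives 8>6; P3→Y gives 3>0]
(C,R,Y): NE

Nash profiles: (B,P,X), (C,R,Y)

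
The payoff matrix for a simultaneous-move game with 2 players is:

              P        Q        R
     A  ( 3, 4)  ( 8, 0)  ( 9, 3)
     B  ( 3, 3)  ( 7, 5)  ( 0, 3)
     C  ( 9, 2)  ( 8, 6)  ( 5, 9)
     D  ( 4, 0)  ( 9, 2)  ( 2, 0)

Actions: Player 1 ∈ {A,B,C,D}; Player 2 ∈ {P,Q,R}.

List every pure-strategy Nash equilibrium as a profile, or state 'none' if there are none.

(A,P): not NE [P1→C gives 9>3]
(A,Q): not NE [P1→D gives 9>8; P2→P gives 4>0]
(A,R): not NE [P2→P gives 4>3]
(B,P): not NE [P1→C gives 9>3; P2→Q gives 5>3]
(B,Q): not NE [P1→D gives 9>7]
(B,R): not NE [P1→A gives 9>0; P2→Q gives 5>3]
(C,P): not NE [P2→R gives 9>2]
(C,Q): not NE [P1→D gives 9>8; P2→R gives 9>6]
(C,R): not NE [P1→A gives 9>5]
(D,P): not NE [P1→C gives 9>4; P2→Q gives 2>0]
(D,Q): NE
(D,R): not NE [P1→A gives 9>2; P2→Q gives 2>0]

Nash profiles: (D,Q)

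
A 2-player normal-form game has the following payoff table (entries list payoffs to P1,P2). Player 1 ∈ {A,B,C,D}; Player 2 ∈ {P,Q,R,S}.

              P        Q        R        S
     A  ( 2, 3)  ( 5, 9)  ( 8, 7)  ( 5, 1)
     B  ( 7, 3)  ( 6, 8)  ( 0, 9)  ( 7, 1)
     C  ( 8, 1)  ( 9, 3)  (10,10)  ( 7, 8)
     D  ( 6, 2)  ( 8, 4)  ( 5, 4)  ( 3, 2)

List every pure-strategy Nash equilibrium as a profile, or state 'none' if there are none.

(A,P): not NE [P1→C gives 8>2; P2→Q gives 9>3]
(A,Q): not NE [P1→C gives 9>5]
(A,R): not NE [P1→C gives 10>8; P2→Q gives 9>7]
(A,S): not NE [P1→C gives 7>5; P2→Q gives 9>1]
(B,P): not NE [P1→C gives 8>7; P2→R gives 9>3]
(B,Q): not NE [P1→C gives 9>6; P2→R gives 9>8]
(B,R): not NE [P1→C gives 10>0]
(B,S): not NE [P2→R gives 9>1]
(C,P): not NE [P2→R gives 10>1]
(C,Q): not NE [P2→R gives 10>3]
(C,R): NE
(C,S): not NE [P2→R gives 10>8]
(D,P): not NE [P1→C gives 8>6; P2→R gives 4>2]
(D,Q): not NE [P1→C gives 9>8]
(D,R): not NE [P1→C gives 10>5]
(D,S): not NE [P1→C gives 7>3; P2→R gives 4>2]

Nash profiles: (C,R)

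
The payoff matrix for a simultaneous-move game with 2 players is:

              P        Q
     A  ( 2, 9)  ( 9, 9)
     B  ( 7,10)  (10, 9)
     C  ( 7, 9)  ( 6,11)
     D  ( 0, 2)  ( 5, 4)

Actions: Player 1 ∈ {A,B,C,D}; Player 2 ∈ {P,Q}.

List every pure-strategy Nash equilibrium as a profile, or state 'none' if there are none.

(A,P): not NE [P1→C gives 7>2]
(A,Q): not NE [P1→B gives 10>9]
(B,P): NE
(B,Q): not NE [P2→P gives 10>9]
(C,P): not NE [P2→Q gives 11>9]
(C,Q): not NE [P1→B gives 10>6]
(D,P): not NE [P1→C gives 7>0; P2→Q gives 4>2]
(D,Q): not NE [P1→B gives 10>5]

PSNE = {(B,P)}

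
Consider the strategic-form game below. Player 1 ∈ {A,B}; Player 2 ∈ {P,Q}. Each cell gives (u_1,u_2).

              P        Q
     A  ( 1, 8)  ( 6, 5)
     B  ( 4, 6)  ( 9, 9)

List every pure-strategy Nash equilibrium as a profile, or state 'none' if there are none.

(A,P): not NE [P1→B gives 4>1]
(A,Q): not NE [P1→B gives 9>6; P2→P gives 8>5]
(B,P): not NE [P2→Q gives 9>6]
(B,Q): NE

PSNE = {(B,Q)}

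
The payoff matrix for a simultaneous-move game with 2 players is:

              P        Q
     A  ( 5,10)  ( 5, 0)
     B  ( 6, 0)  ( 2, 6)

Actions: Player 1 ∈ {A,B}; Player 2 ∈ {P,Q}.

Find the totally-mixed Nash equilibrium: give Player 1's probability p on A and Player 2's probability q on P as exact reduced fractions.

p=3/8, q=3/4

P1 indiff ⇒ q·5+(1-q)·5 = q·6+(1-q)·2 ⇒ q(-1) = (1-q)(-3) ⇒ q = 3/4
P2 indiff ⇒ p·10+(1-p)·0 = p·0+(1-p)·6 ⇒ p(10) = (1-p)(6) ⇒ p = 3/8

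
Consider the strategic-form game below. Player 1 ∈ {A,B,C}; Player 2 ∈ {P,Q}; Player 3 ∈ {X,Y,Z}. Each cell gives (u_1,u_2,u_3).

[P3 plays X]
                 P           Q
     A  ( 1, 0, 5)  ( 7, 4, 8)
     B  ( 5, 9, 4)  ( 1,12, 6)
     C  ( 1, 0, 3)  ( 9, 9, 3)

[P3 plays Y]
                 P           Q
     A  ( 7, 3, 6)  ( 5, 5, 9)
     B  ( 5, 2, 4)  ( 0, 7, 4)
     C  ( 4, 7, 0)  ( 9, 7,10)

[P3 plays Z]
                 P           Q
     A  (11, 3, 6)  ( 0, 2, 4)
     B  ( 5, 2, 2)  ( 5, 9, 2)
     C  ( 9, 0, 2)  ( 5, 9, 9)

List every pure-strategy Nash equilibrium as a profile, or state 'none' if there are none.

(A,P,X): not NE [P1→B gives 5>1; P2→Q gives 4>0; P3→Z gives 6>5]
(A,P,Y): not NE [P2→Q gives 5>3]
(A,P,Z): NE
(A,Q,X): not NE [P1→C gives 9>7; P3→Y gives 9>8]
(A,Q,Y): not NE [P1→C gives 9>5]
(A,Q,Z): not NE [P1→C gives 5>0; P2→P gives 3>2; P3→Y gives 9>4]
(B,P,X): not NE [P2→Q gives 12>9]
(B,P,Y): not NE [P1→A gives 7>5; P2→Q gives 7>2]
(B,P,Z): not NE [P1→A gives 11>5; P2→Q gives 9>2; P3→Y gives 4>2]
(B,Q,X): not NE [P1→C gives 9>1]
(B,Q,Y): not NE [P1→C gives 9>0; P3→X gives 6>4]
(B,Q,Z): not NE [P3→X gives 6>2]
(C,P,X): not NE [P1→B gives 5>1; P2→Q gives 9>0]
(C,P,Y): not NE [P1→A gives 7>4; P3→X gives 3>0]
(C,P,Z): not NE [P1→A gives 11>9; P2→Q gives 9>0; P3→X gives 3>2]
(C,Q,X): not NE [P3→Y gives 10>3]
(C,Q,Y): NE
(C,Q,Z): not NE [P3→Y gives 10>9]

Nash profiles: (A,P,Z), (C,Q,Y)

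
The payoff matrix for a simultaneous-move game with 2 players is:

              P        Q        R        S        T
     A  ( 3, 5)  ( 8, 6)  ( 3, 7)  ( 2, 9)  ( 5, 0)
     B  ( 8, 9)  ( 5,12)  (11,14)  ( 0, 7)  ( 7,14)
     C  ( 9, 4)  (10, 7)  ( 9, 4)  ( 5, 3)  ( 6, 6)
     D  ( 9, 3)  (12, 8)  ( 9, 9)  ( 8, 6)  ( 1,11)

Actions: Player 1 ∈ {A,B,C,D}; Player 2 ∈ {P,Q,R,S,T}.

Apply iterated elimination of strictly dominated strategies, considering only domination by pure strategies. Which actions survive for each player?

Remaining: P1:{B,C,D} P2:{Q,R,T}

P1 drop A (C beats it: P:9>3 Q:10>8 R:9>3 S:5>2 T:6>5)
P2 drop P (Q beats it: B:12>9 C:7>4 D:8>3)
P2 drop S (Q beats it: B:12>7 C:7>3 D:8>6)
P1→{B,C,D} P2→{Q,R,T}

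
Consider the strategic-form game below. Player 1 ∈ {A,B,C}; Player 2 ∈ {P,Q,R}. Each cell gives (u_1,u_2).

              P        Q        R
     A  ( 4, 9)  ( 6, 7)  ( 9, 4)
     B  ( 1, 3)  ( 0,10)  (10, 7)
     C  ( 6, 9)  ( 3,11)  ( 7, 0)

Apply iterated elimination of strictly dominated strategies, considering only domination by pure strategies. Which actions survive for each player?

IESDS → P1:{A,C} P2:{P,Q}

P2 drop R (Q beats it: A:7>4 B:10>7 C:11>0)
P1 drop B (A beats it: P:4>1 Q:6>0)
P1→{A,C} P2→{P,Q}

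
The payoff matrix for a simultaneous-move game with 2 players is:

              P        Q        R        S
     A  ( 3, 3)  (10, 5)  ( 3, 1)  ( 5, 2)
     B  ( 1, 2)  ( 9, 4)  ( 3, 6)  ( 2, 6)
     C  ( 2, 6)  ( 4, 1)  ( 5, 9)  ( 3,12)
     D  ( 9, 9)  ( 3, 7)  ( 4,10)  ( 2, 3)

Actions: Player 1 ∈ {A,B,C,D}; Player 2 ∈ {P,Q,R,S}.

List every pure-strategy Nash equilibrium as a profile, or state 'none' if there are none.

(A,P): not NE [P1→D gives 9>3; P2→Q gives 5>3]
(A,Q): NE
(A,R): not NE [P1→C gives 5>3; P2→Q gives 5>1]
(A,S): not NE [P2→Q gives 5>2]
(B,P): not NE [P1→D gives 9>1; P2→S gives 6>2]
(B,Q): not NE [P1→A gives 10>9; P2→S gives 6>4]
(B,R): not NE [P1→C gives 5>3]
(B,S): not NE [P1→A gives 5>2]
(C,P): not NE [P1→D gives 9>2; P2→S gives 12>6]
(C,Q): not NE [P1→A gives 10>4; P2→S gives 12>1]
(C,R): not NE [P2→S gives 12>9]
(C,S): not NE [P1→A gives 5>3]
(D,P): not NE [P2→R gives 10>9]
(D,Q): not NE [P1→A gives 10>3; P2→R gives 10>7]
(D,R): not NE [P1→C gives 5>4]
(D,S): not NE [P1→A gives 5>2; P2→R gives 10>3]

Nash profiles: (A,Q)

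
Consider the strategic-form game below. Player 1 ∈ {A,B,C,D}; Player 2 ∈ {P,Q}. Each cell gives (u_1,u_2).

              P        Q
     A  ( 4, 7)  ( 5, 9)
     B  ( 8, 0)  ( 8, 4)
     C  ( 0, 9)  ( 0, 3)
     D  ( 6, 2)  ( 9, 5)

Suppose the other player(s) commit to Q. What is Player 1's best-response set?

BR_1 = {D}

u_1(A vs Q) = 5
u_1(B vs Q) = 8
u_1(C vs Q) = 0
u_1(D vs Q) = 9
max payoff 9 at {D}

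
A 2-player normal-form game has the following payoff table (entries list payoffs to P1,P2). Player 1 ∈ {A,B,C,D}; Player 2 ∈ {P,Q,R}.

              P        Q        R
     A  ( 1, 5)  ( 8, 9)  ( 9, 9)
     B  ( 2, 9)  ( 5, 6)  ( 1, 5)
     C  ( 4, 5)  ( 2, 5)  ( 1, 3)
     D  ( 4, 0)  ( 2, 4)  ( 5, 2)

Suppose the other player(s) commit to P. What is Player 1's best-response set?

argmax u_1 = {C,D}

u_1(A vs P) = 1
u_1(B vs P) = 2
u_1(C vs P) = 4
u_1(D vs P) = 4
max payoff 4 at {C,D}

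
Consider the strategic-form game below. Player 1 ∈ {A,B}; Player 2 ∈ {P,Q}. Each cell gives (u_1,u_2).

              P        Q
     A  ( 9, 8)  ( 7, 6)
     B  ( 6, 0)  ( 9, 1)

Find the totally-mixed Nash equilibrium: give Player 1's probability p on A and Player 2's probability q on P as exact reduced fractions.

P1 indiff ⇒ q·9+(1-q)·7 = q·6+(1-q)·9 ⇒ q(3) = (1-q)(2) ⇒ q = 2/5
P2 indiff ⇒ p·8+(1-p)·0 = p·6+(1-p)·1 ⇒ p(2) = (1-p)(1) ⇒ p = 1/3

P1 mixes 1/3 on A; P2 mixes 2/5 on P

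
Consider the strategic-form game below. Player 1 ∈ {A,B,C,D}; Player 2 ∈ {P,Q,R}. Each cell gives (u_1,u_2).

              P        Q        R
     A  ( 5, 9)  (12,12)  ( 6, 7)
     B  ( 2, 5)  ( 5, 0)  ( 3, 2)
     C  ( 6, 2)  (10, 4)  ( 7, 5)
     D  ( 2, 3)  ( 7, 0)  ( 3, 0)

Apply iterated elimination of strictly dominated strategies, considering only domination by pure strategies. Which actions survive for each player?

P1 drop B (A beats it: P:5>2 Q:12>5 R:6>3)
P1 drop D (A beats it: P:5>2 Q:12>7 R:6>3)
P2 drop P (Q beats it: A:12>9 C:4>2)
P1→{A,C} P2→{Q,R}

IESDS → P1:{A,C} P2:{Q,R}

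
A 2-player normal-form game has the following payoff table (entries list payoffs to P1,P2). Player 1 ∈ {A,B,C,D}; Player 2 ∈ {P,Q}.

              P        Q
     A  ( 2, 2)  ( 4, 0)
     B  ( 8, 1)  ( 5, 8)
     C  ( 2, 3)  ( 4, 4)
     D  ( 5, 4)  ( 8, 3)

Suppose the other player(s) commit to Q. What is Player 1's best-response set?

u_1(A vs Q) = 4
u_1(B vs Q) = 5
u_1(C vs Q) = 4
u_1(D vs Q) = 8
max payoff 8 at {D}

P1 best: {D}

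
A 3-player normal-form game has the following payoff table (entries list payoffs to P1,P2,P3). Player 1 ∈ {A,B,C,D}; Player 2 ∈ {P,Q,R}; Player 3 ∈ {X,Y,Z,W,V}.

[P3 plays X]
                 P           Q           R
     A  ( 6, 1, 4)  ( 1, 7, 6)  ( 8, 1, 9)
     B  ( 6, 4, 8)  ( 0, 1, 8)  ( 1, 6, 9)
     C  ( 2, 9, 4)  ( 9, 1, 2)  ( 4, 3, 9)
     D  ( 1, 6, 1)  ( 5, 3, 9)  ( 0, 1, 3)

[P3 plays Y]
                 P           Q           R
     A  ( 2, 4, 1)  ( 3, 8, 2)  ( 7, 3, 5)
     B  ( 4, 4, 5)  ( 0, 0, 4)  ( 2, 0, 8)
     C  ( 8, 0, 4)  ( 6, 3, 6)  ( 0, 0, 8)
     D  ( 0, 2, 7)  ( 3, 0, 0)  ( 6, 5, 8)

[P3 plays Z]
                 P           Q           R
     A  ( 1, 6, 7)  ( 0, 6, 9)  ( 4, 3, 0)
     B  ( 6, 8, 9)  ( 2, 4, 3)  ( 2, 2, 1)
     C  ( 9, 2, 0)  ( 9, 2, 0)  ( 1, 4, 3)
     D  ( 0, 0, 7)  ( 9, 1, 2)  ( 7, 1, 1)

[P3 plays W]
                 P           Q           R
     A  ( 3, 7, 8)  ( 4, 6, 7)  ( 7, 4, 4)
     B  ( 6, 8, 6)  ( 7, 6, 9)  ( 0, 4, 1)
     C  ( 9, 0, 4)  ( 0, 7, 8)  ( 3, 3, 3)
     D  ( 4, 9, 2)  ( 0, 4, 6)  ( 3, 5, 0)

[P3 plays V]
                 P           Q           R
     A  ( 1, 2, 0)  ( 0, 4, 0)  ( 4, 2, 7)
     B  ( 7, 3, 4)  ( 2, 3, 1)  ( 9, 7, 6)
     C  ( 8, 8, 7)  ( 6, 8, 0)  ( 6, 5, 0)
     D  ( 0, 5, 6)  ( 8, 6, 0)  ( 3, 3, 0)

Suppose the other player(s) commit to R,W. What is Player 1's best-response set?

u_1(A vs R,W) = 7
u_1(B vs R,W) = 0
u_1(C vs R,W) = 3
u_1(D vs R,W) = 3
max payoff 7 at {A}

argmax u_1 = {A}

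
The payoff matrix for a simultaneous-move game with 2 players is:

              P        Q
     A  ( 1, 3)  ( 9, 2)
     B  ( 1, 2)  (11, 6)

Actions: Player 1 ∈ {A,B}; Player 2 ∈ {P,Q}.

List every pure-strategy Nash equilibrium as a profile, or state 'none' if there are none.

(A,P): NE
(A,Q): not NE [P1→B gives 11>9; P2→P gives 3>2]
(B,P): not NE [P2→Q gives 6>2]
(B,Q): NE

Nash profiles: (A,P), (B,Q)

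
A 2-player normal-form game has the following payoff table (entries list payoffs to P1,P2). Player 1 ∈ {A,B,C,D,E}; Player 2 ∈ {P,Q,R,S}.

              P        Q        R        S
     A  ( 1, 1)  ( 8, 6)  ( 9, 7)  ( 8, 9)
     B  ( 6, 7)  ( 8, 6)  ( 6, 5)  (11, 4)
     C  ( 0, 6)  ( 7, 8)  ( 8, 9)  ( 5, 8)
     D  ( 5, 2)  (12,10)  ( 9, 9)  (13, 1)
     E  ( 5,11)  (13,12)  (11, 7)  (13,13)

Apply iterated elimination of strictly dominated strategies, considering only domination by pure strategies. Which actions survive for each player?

Remaining: P1:{B,D,E} P2:{P,Q,S}

P1 drop A (E beats it: P:5>1 Q:13>8 R:11>9 S:13>8)
P1 drop C (D beats it: P:5>0 Q:12>7 R:9>8 S:13>5)
P2 drop R (Q beats it: B:6>5 D:10>9 E:12>7)
P1→{B,D,E} P2→{P,Q,S}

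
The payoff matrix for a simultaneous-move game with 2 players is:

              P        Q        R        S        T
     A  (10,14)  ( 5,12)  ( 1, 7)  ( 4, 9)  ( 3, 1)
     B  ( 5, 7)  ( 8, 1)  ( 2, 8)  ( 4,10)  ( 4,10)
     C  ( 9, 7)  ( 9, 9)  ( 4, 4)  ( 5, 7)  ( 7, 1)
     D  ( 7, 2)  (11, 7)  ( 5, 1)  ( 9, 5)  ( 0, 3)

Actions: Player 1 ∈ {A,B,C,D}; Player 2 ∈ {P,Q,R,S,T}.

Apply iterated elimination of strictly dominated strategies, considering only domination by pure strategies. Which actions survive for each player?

P1 drop B (C beats it: P:9>5 Q:9>8 R:4>2 S:5>4 T:7>4)
P2 drop R (P beats it: A:14>7 C:7>4 D:2>1)
P2 drop S (Q beats it: A:12>9 C:9>7 D:7>5)
P2 drop T (Q beats it: A:12>1 C:9>1 D:7>3)
P1→{A,C,D} P2→{P,Q}

Survivors P1:{A,C,D} P2:{P,Q}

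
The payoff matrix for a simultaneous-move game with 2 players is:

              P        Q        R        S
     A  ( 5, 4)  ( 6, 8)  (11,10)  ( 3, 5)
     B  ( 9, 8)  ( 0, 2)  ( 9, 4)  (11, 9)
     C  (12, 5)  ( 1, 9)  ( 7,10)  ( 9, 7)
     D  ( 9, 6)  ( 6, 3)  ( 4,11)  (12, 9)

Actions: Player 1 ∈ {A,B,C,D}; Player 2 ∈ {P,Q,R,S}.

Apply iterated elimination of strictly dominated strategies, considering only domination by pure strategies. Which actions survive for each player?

Remaining: P1:{A,B,D} P2:{R,S}

P2 drop P (S beats it: A:5>4 B:9>8 C:7>5 D:9>6)
P2 drop Q (R beats it: A:10>8 B:4>2 C:10>9 D:11>3)
P1 drop C (B beats it: R:9>7 S:11>9)
P1→{A,B,D} P2→{R,S}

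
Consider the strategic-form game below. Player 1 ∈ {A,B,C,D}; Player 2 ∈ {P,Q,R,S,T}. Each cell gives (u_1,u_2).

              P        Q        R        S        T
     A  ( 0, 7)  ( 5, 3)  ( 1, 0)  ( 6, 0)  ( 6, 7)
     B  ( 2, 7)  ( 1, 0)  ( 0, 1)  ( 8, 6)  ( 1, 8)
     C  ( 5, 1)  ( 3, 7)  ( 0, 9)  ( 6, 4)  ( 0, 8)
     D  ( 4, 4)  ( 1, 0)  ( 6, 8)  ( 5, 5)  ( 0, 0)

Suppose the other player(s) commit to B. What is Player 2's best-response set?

u_2(P vs B) = 7
u_2(Q vs B) = 0
u_2(R vs B) = 1
u_2(S vs B) = 6
u_2(T vs B) = 8
max payoff 8 at {T}

P2 best: {T}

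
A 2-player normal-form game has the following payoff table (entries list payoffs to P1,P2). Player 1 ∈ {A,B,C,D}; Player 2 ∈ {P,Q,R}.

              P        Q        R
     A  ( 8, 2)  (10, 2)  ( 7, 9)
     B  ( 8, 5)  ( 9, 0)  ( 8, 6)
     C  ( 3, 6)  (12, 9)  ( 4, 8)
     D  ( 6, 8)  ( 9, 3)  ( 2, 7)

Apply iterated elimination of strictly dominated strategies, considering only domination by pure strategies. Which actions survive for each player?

Remaining: P1:{A,B,C} P2:{Q,R}

P1 drop D (A beats it: P:8>6 Q:10>9 R:7>2)
P2 drop P (R beats it: A:9>2 B:6>5 C:8>6)
P1→{A,B,C} P2→{Q,R}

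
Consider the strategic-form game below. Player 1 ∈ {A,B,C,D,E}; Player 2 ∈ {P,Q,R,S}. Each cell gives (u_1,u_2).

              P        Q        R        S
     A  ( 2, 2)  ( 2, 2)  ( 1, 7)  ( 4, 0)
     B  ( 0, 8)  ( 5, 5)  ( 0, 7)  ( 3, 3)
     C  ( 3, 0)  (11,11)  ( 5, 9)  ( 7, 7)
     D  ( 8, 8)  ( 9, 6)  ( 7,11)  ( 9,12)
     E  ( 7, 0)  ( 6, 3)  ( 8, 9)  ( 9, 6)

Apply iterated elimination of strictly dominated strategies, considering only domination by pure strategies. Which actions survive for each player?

P1 drop A (C beats it: P:3>2 Q:11>2 R:5>1 S:7>4)
P1 drop B (C beats it: P:3>0 Q:11>5 R:5>0 S:7>3)
P2 drop P (R beats it: C:9>0 D:11>8 E:9>0)
P1→{C,D,E} P2→{Q,R,S}

Remaining: P1:{C,D,E} P2:{Q,R,S}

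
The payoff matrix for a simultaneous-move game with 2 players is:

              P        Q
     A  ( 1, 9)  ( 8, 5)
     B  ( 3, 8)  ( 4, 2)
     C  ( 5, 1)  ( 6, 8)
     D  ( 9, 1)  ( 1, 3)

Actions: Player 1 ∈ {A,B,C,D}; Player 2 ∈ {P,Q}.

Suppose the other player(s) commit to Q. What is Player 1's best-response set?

u_1(A vs Q) = 8
u_1(B vs Q) = 4
u_1(C vs Q) = 6
u_1(D vs Q) = 1
max payoff 8 at {A}

argmax u_1 = {A}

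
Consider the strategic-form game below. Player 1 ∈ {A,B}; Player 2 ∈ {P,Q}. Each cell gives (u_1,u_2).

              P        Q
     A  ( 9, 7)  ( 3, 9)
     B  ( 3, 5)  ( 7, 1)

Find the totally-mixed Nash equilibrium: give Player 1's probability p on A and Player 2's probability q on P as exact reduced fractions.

(p,q) = (2/3, 2/5)

P1 indiff ⇒ q·9+(1-q)·3 = q·3+(1-q)·7 ⇒ q(6) = (1-q)(4) ⇒ q = 2/5
P2 indiff ⇒ p·7+(1-p)·5 = p·9+(1-p)·1 ⇒ p(-2) = (1-p)(-4) ⇒ p = 2/3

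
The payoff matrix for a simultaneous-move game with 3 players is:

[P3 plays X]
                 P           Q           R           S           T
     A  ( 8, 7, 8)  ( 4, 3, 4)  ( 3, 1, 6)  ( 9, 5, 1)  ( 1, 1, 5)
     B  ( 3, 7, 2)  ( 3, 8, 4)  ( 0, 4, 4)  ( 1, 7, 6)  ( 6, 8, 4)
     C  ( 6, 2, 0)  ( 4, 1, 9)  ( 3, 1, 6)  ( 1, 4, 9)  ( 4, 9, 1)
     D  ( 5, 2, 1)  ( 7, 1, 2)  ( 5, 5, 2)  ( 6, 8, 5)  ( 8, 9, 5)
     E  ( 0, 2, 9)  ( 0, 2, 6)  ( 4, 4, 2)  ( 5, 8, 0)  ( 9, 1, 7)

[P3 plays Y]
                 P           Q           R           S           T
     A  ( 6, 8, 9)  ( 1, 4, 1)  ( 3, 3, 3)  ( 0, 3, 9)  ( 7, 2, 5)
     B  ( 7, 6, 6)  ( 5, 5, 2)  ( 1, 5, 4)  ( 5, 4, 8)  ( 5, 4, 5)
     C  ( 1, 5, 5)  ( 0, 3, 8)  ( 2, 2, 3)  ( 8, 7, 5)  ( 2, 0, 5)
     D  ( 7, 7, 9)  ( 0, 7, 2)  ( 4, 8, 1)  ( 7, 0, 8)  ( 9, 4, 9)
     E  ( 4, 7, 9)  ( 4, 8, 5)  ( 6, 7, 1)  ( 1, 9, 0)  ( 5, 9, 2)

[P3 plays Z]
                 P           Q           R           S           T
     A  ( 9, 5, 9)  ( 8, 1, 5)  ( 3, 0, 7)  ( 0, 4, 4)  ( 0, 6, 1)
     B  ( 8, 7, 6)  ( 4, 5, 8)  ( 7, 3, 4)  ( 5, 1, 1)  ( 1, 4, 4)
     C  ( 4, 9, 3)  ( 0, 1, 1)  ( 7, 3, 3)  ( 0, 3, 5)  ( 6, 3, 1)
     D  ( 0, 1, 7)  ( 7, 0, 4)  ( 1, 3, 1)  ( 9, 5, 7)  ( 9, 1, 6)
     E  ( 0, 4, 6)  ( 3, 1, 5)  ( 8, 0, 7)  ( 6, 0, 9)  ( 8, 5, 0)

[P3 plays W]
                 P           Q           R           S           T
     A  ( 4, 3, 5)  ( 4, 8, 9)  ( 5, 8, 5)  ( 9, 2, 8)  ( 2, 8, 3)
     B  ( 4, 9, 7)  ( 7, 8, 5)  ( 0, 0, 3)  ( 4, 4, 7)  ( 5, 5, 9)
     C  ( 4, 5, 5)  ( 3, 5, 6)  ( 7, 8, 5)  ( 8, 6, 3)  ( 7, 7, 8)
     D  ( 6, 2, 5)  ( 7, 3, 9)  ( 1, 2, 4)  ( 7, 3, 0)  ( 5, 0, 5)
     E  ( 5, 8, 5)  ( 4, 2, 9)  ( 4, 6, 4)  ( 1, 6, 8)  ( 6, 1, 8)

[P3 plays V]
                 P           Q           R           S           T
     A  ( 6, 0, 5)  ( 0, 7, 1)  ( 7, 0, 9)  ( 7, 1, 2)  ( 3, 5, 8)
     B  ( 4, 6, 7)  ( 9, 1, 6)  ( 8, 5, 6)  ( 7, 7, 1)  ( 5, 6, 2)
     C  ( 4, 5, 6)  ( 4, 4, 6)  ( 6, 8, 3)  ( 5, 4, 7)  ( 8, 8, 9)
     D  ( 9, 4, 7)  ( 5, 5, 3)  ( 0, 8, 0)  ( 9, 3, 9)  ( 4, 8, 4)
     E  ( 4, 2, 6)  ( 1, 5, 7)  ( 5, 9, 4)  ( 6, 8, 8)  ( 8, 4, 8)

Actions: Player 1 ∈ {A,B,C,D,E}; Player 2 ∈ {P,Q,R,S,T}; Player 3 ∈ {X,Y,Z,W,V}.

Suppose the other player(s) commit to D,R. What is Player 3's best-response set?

u_3(X vs D,R) = 2
u_3(Y vs D,R) = 1
u_3(Z vs D,R) = 1
u_3(W vs D,R) = 4
u_3(V vs D,R) = 0
max payoff 4 at {W}

argmax u_3 = {W}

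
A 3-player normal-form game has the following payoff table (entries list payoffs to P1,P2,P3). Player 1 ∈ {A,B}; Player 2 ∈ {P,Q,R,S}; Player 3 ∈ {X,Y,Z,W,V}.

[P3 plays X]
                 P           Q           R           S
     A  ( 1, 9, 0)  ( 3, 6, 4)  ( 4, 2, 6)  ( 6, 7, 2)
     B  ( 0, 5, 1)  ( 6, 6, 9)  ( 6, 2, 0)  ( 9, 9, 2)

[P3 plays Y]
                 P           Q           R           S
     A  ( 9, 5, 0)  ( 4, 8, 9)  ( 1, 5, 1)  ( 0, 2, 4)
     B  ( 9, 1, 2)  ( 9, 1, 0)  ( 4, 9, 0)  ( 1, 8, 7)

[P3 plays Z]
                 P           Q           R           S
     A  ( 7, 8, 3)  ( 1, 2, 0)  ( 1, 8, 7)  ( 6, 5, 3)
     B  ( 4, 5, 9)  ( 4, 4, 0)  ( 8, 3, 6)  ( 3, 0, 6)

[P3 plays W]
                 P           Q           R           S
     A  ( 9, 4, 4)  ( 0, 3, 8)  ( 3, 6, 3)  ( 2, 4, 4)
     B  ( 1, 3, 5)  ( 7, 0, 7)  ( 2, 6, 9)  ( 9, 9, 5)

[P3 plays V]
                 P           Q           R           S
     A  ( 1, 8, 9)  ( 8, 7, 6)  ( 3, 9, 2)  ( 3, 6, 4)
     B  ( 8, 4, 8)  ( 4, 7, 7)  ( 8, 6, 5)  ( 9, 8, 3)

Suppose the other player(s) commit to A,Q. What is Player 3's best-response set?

u_3(X vs A,Q) = 4
u_3(Y vs A,Q) = 9
u_3(Z vs A,Q) = 0
u_3(W vs A,Q) = 8
u_3(V vs A,Q) = 6
max payoff 9 at {Y}

P3 best: {Y}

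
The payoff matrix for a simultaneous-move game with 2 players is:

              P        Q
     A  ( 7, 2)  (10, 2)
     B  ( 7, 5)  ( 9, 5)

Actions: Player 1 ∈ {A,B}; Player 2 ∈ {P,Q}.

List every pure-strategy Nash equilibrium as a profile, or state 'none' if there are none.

(A,P): NE
(A,Q): NE
(B,P): NE
(B,Q): not NE [P1→A gives 10>9]

NE set: (A,P), (A,Q), (B,P)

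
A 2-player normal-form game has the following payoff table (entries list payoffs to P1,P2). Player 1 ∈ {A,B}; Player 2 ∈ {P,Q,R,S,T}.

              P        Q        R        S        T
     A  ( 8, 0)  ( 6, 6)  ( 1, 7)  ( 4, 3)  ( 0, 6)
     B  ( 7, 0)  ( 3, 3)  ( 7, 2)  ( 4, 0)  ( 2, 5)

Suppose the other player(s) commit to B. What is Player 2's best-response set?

BR_2 = {T}

u_2(P vs B) = 0
u_2(Q vs B) = 3
u_2(R vs B) = 2
u_2(S vs B) = 0
u_2(T vs B) = 5
max payoff 5 at {T}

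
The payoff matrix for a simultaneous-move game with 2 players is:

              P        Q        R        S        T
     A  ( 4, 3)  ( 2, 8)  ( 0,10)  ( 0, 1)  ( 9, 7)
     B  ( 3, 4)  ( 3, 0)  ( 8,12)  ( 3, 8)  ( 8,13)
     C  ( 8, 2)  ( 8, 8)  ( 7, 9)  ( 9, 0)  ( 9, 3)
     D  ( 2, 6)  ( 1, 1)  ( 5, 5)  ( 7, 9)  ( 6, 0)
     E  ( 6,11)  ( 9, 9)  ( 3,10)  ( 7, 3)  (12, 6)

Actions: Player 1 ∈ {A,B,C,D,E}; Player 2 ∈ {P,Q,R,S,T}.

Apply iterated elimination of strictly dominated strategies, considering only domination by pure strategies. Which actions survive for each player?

Survivors P1:{B,C,E} P2:{P,R,T}

P1 drop A (E beats it: P:6>4 Q:9>2 R:3>0 S:7>0 T:12>9)
P1 drop D (C beats it: P:8>2 Q:8>1 R:7>5 S:9>7 T:9>6)
P2 drop Q (R beats it: B:12>0 C:9>8 E:10>9)
P2 drop S (R beats it: B:12>8 C:9>0 E:10>3)
P1→{B,C,E} P2→{P,R,T}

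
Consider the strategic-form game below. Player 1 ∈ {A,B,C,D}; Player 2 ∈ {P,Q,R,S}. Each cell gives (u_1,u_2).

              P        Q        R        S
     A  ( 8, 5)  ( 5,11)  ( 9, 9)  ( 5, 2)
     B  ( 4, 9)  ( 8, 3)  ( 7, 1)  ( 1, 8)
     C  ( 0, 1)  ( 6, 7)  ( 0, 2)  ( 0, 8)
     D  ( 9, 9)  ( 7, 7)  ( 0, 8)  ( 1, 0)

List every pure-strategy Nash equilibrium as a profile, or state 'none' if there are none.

(A,P): not NE [P1→D gives 9>8; P2→Q gives 11>5]
(A,Q): not NE [P1→B gives 8>5]
(A,R): not NE [P2→Q gives 11>9]
(A,S): not NE [P2→Q gives 11>2]
(B,P): not NE [P1→D gives 9>4]
(B,Q): not NE [P2→P gives 9>3]
(B,R): not NE [P1→A gives 9>7; P2→P gives 9>1]
(B,S): not NE [P1→A gives 5>1; P2→P gives 9>8]
(C,P): not NE [P1→D gives 9>0; P2→S gives 8>1]
(C,Q): not NE [P1→B gives 8>6; P2→S gives 8>7]
(C,R): not NE [P1→A gives 9>0; P2→S gives 8>2]
(C,S): not NE [P1→A gives 5>0]
(D,P): NE
(D,Q): not NE [P1→B gives 8>7; P2→P gives 9>7]
(D,R): not NE [P1→A gives 9>0; P2→P gives 9>8]
(D,S): not NE [P1→A gives 5>1; P2→P gives 9>0]

NE set: (D,P)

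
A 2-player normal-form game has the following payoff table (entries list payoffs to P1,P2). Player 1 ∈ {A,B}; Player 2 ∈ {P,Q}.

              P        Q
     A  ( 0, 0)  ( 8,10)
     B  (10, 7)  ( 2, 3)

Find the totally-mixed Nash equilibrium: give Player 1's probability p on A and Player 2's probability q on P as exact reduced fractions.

P1 indiff ⇒ q·0+(1-q)·8 = q·10+(1-q)·2 ⇒ q(-10) = (1-q)(-6) ⇒ q = 3/8
P2 indiff ⇒ p·0+(1-p)·7 = p·10+(1-p)·3 ⇒ p(-10) = (1-p)(-4) ⇒ p = 2/7

P1 mixes 2/7 on A; P2 mixes 3/8 on P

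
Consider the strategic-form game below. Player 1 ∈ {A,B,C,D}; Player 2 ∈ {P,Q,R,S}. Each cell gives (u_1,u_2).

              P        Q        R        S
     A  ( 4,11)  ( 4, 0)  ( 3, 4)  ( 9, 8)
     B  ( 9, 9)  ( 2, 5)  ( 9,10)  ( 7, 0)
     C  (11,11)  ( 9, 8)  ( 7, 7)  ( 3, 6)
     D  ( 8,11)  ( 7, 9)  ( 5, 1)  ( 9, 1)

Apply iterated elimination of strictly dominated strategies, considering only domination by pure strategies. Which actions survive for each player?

Survivors P1:{B,C} P2:{P,R}

P2 drop Q (P beats it: A:11>0 B:9>5 C:11>8 D:11>9)
P2 drop S (P beats it: A:11>8 B:9>0 C:11>6 D:11>1)
P1 drop A (B beats it: P:9>4 R:9>3)
P1 drop D (B beats it: P:9>8 R:9>5)
P1→{B,C} P2→{P,R}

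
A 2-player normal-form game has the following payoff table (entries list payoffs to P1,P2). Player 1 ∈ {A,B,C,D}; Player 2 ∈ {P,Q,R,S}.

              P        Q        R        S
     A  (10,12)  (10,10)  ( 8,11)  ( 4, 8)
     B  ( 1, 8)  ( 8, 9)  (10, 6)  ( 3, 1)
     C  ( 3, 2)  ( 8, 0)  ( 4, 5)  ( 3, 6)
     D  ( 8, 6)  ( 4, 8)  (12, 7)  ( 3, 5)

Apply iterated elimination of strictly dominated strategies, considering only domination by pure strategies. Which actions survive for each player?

Survivors P1:{A,B,D} P2:{P,Q,R}

P1 drop C (A beats it: P:10>3 Q:10>8 R:8>4 S:4>3)
P2 drop S (P beats it: A:12>8 B:8>1 D:6>5)
P1→{A,B,D} P2→{P,Q,R}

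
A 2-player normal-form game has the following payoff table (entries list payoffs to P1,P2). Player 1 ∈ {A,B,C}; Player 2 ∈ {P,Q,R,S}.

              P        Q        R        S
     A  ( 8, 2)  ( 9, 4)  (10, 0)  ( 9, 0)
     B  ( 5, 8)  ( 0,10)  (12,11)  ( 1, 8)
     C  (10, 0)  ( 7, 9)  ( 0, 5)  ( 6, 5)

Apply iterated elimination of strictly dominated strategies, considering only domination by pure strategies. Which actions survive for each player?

Survivors P1:{A,B} P2:{Q,R}

P2 drop P (Q beats it: A:4>2 B:10>8 C:9>0)
P1 drop C (A beats it: Q:9>7 R:10>0 S:9>6)
P2 drop S (Q beats it: A:4>0 B:10>8)
P1→{A,B} P2→{Q,R}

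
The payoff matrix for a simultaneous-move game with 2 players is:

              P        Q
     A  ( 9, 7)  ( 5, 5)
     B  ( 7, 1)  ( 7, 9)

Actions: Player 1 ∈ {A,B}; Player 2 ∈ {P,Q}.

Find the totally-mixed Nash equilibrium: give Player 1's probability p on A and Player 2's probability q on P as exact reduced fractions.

P1 indiff ⇒ q·9+(1-q)·5 = q·7+(1-q)·7 ⇒ q(2) = (1-q)(2) ⇒ q = 1/2
P2 indiff ⇒ p·7+(1-p)·1 = p·5+(1-p)·9 ⇒ p(2) = (1-p)(8) ⇒ p = 4/5

p=4/5, q=1/2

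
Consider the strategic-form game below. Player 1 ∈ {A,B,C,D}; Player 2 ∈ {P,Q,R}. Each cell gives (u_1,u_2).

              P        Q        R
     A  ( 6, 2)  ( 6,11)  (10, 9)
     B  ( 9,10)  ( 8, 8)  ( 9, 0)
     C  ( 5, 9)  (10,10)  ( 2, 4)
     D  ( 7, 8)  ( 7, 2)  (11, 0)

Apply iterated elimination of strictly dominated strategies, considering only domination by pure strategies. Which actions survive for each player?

Survivors P1:{B,C} P2:{P,Q}

P1 drop A (D beats it: P:7>6 Q:7>6 R:11>10)
P2 drop R (P beats it: B:10>0 C:9>4 D:8>0)
P1 drop D (B beats it: P:9>7 Q:8>7)
P1→{B,C} P2→{P,Q}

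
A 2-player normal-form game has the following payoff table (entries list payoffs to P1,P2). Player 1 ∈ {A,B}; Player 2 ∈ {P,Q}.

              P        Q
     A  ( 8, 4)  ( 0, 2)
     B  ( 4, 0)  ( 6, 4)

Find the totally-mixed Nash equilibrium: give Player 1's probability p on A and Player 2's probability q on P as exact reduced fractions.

P1 indiff ⇒ q·8+(1-q)·0 = q·4+(1-q)·6 ⇒ q(4) = (1-q)(6) ⇒ q = 3/5
P2 indiff ⇒ p·4+(1-p)·0 = p·2+(1-p)·4 ⇒ p(2) = (1-p)(4) ⇒ p = 2/3

p=2/3, q=3/5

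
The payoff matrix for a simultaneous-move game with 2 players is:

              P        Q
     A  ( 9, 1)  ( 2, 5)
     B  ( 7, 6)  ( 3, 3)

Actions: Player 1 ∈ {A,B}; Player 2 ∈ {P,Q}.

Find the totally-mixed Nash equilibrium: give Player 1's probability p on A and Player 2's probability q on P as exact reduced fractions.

P1 indiff ⇒ q·9+(1-q)·2 = q·7+(1-q)·3 ⇒ q(2) = (1-q)(1) ⇒ q = 1/3
P2 indiff ⇒ p·1+(1-p)·6 = p·5+(1-p)·3 ⇒ p(-4) = (1-p)(-3) ⇒ p = 3/7

P1 mixes 3/7 on A; P2 mixes 1/3 on P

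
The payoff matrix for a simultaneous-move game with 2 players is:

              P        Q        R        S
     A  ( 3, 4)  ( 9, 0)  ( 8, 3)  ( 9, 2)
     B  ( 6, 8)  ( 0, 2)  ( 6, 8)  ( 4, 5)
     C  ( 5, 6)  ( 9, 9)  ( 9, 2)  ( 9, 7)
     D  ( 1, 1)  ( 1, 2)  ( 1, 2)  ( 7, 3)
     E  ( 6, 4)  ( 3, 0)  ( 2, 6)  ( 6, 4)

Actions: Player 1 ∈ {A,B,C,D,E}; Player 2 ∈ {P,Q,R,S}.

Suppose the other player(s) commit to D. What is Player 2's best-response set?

P2 best: {S}

u_2(P vs D) = 1
u_2(Q vs D) = 2
u_2(R vs D) = 2
u_2(S vs D) = 3
max payoff 3 at {S}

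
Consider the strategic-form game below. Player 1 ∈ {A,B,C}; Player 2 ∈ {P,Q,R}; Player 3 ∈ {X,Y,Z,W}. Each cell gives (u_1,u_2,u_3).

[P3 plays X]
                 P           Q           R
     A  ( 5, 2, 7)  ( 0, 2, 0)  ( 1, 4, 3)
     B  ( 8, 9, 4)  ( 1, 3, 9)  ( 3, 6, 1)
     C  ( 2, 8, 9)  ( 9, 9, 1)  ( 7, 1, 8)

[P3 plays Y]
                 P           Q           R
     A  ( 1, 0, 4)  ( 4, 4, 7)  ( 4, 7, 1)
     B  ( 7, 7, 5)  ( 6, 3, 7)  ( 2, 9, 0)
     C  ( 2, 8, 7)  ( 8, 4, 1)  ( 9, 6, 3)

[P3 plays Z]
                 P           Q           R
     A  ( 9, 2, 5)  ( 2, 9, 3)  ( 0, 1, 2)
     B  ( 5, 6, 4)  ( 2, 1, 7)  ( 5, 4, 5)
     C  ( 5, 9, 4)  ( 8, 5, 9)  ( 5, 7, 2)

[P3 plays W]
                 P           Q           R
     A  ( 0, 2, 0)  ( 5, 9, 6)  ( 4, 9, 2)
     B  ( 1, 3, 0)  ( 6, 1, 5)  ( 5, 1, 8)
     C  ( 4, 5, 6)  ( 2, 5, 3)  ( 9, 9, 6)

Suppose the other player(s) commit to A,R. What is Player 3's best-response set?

P3 best: {X}

u_3(X vs A,R) = 3
u_3(Y vs A,R) = 1
u_3(Z vs A,R) = 2
u_3(W vs A,R) = 2
max payoff 3 at {X}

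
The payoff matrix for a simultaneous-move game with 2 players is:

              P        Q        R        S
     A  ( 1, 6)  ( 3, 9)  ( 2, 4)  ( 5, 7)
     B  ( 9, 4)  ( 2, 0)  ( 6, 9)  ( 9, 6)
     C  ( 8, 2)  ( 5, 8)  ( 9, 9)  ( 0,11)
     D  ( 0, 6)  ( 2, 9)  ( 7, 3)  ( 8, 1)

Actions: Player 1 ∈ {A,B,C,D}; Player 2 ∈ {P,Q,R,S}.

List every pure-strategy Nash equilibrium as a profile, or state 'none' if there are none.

(A,P): not NE [P1→B gives 9>1; P2→Q gives 9>6]
(A,Q): not NE [P1→C gives 5>3]
(A,R): not NE [P1→C gives 9>2; P2→Q gives 9>4]
(A,S): not NE [P1→B gives 9>5; P2→Q gives 9>7]
(B,P): not NE [P2→R gives 9>4]
(B,Q): not NE [P1→C gives 5>2; P2→R gives 9>0]
(B,R): not NE [P1→C gives 9>6]
(B,S): not NE [P2→R gives 9>6]
(C,P): not NE [P1→B gives 9>8; P2→S gives 11>2]
(C,Q): not NE [P2→S gives 11>8]
(C,R): not NE [P2→S gives 11>9]
(C,S): not NE [P1→B gives 9>0]
(D,P): not NE [P1→B gives 9>0; P2→Q gives 9>6]
(D,Q): not NE [P1→C gives 5>2]
(D,R): not NE [P1→C gives 9>7; P2→Q gives 9>3]
(D,S): not NE [P1→B gives 9>8; P2→Q gives 9>1]

Equilibria: none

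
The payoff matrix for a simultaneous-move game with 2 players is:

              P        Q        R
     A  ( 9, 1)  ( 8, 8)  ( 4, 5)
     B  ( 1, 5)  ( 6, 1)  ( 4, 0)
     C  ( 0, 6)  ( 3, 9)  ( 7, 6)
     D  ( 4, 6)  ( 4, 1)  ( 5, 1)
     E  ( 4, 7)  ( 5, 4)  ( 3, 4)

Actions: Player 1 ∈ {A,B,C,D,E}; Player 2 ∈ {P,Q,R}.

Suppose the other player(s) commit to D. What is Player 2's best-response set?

u_2(P vs D) = 6
u_2(Q vs D) = 1
u_2(R vs D) = 1
max payoff 6 at {P}

P2 best: {P}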